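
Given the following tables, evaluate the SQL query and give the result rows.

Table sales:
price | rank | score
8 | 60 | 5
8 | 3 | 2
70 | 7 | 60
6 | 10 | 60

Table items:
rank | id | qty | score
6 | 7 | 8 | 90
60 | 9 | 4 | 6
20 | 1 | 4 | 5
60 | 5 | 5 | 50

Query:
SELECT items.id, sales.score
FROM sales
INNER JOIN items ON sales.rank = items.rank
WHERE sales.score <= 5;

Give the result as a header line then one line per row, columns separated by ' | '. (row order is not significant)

After JOIN items (2 rows):
sales.price | sales.rank | sales.score | items.rank | items.id | items.qty | items.score
8 | 60 | 5 | 60 | 9 | 4 | 6
8 | 60 | 5 | 60 | 5 | 5 | 50
After WHERE (2 rows):
sales.price | sales.rank | sales.score | items.rank | items.id | items.qty | items.score
8 | 60 | 5 | 60 | 9 | 4 | 6
8 | 60 | 5 | 60 | 5 | 5 | 50
After SELECT (2 rows):
items.id | sales.score
9 | 5
5 | 5

== RESULT ==
items.id | sales.score
9 | 5
5 | 5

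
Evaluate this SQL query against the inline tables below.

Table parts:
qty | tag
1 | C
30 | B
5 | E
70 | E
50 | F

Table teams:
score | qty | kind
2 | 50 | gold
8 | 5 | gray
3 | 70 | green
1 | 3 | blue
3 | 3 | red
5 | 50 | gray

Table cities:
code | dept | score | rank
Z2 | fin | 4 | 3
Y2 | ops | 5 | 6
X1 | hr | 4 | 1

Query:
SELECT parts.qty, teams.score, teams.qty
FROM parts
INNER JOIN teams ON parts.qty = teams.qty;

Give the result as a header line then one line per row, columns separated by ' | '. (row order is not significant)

== RESULT ==
parts.qty | teams.score | teams.qty
5 | 8 | 5
70 | 3 | 70
50 | 2 | 50
50 | 5 | 50

Derivation:
After JOIN teams (4 rows):
parts.qty | parts.tag | teams.score | teams.qty | teams.kind
5 | E | 8 | 5 | gray
70 | E | 3 | 70 | green
50 | F | 2 | 50 | gold
50 | F | 5 | 50 | gray
After SELECT (4 rows):
parts.qty | teams.score | teams.qty
5 | 8 | 5
70 | 3 | 70
50 | 2 | 50
50 | 5 | 50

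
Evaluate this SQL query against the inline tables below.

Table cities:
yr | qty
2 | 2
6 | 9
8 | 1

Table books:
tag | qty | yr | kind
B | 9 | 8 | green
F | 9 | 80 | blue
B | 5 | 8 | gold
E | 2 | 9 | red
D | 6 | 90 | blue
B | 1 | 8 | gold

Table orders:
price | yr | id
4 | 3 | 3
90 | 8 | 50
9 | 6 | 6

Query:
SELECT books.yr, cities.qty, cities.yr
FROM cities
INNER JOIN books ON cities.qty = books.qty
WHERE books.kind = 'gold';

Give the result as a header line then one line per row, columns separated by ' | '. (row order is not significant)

After JOIN books (4 rows):
cities.yr | cities.qty | books.tag | books.qty | books.yr | books.kind
2 | 2 | E | 2 | 9 | red
6 | 9 | B | 9 | 8 | green
6 | 9 | F | 9 | 80 | blue
8 | 1 | B | 1 | 8 | gold
After WHERE (1 rows):
cities.yr | cities.qty | books.tag | books.qty | books.yr | books.kind
8 | 1 | B | 1 | 8 | gold
After SELECT (1 rows):
books.yr | cities.qty | cities.yr
8 | 1 | 8

== RESULT ==
books.yr | cities.qty | cities.yr
8 | 1 | 8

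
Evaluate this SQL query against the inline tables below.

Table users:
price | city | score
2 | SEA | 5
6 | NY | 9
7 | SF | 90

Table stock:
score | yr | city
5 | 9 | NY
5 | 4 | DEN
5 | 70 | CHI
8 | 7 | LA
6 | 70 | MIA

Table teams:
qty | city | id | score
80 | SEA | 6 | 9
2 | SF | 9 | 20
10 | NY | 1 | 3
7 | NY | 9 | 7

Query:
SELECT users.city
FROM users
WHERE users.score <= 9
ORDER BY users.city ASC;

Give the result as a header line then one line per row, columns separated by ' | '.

== RESULT ==
users.city
NY
SEA

Derivation:
After WHERE (2 rows):
users.price | users.city | users.score
2 | SEA | 5
6 | NY | 9
After SELECT (2 rows):
users.city
SEA
NY
After ORDER BY (2 rows):
users.city
NY
SEA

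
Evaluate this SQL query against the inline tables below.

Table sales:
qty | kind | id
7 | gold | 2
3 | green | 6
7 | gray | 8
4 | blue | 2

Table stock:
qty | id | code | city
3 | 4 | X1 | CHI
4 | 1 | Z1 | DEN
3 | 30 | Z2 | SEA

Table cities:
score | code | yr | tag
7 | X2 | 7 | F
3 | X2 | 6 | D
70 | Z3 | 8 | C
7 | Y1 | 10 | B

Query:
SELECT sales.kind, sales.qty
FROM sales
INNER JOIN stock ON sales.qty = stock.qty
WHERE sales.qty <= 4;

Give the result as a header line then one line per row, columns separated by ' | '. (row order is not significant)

== RESULT ==
sales.kind | sales.qty
green | 3
green | 3
blue | 4

Derivation:
After JOIN stock (3 rows):
sales.qty | sales.kind | sales.id | stock.qty | stock.id | stock.code | stock.city
3 | green | 6 | 3 | 4 | X1 | CHI
3 | green | 6 | 3 | 30 | Z2 | SEA
4 | blue | 2 | 4 | 1 | Z1 | DEN
After WHERE (3 rows):
sales.qty | sales.kind | sales.id | stock.qty | stock.id | stock.code | stock.city
3 | green | 6 | 3 | 4 | X1 | CHI
3 | green | 6 | 3 | 30 | Z2 | SEA
4 | blue | 2 | 4 | 1 | Z1 | DEN
After SELECT (3 rows):
sales.kind | sales.qty
green | 3
green | 3
blue | 4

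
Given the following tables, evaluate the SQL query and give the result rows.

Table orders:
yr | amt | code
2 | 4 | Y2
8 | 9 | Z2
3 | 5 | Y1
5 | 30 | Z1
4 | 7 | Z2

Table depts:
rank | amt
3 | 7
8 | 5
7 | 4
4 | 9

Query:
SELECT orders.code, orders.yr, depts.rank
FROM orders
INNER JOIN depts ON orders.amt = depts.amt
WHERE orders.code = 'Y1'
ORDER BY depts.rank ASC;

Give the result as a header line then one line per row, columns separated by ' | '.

After JOIN depts (4 rows):
orders.yr | orders.amt | orders.code | depts.rank | depts.amt
2 | 4 | Y2 | 7 | 4
8 | 9 | Z2 | 4 | 9
3 | 5 | Y1 | 8 | 5
4 | 7 | Z2 | 3 | 7
After WHERE (1 rows):
orders.yr | orders.amt | orders.code | depts.rank | depts.amt
3 | 5 | Y1 | 8 | 5
After SELECT (1 rows):
orders.code | orders.yr | depts.rank
Y1 | 3 | 8
After ORDER BY (1 rows):
orders.code | orders.yr | depts.rank
Y1 | 3 | 8

== RESULT ==
orders.code | orders.yr | depts.rank
Y1 | 3 | 8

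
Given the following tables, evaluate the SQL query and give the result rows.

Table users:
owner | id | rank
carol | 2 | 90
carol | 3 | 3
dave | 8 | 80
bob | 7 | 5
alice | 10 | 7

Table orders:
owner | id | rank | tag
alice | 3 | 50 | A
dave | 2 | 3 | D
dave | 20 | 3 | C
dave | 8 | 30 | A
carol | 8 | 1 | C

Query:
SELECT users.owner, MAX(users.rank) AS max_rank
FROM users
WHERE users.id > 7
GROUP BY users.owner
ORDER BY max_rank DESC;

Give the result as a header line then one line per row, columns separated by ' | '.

After WHERE (2 rows):
users.owner | users.id | users.rank
dave | 8 | 80
alice | 10 | 7
After GROUP BY (2 rows):
users.owner | max_rank
dave | 80
alice | 7
After ORDER BY (2 rows):
users.owner | max_rank
dave | 80
alice | 7

== RESULT ==
users.owner | max_rank
dave | 80
alice | 7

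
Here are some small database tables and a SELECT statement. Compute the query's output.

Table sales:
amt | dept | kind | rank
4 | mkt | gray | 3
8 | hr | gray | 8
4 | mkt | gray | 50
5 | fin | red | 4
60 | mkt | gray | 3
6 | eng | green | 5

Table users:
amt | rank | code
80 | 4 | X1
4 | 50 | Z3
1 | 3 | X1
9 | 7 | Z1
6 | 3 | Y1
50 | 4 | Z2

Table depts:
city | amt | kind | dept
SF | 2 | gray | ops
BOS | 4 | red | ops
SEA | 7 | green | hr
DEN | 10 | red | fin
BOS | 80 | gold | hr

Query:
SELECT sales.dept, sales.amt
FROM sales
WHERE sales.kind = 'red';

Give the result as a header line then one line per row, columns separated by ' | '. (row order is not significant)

== RESULT ==
sales.dept | sales.amt
fin | 5

Derivation:
After WHERE (1 rows):
sales.amt | sales.dept | sales.kind | sales.rank
5 | fin | red | 4
After SELECT (1 rows):
sales.dept | sales.amt
fin | 5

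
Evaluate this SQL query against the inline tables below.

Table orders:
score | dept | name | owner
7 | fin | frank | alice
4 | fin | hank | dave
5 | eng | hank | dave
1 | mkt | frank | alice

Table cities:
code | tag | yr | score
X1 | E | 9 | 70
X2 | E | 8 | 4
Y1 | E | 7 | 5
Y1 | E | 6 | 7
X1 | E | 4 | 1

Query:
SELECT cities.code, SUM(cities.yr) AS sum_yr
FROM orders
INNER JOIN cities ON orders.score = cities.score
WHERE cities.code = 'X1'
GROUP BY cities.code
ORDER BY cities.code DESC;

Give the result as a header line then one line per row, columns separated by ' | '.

== RESULT ==
cities.code | sum_yr
X1 | 4

Derivation:
After JOIN cities (4 rows):
orders.score | orders.dept | orders.name | orders.owner | cities.code | cities.tag | cities.yr | cities.score
7 | fin | frank | alice | Y1 | E | 6 | 7
4 | fin | hank | dave | X2 | E | 8 | 4
5 | eng | hank | dave | Y1 | E | 7 | 5
1 | mkt | frank | alice | X1 | E | 4 | 1
After WHERE (1 rows):
orders.score | orders.dept | orders.name | orders.owner | cities.code | cities.tag | cities.yr | cities.score
1 | mkt | frank | alice | X1 | E | 4 | 1
After GROUP BY (1 rows):
cities.code | sum_yr
X1 | 4
After ORDER BY (1 rows):
cities.code | sum_yr
X1 | 4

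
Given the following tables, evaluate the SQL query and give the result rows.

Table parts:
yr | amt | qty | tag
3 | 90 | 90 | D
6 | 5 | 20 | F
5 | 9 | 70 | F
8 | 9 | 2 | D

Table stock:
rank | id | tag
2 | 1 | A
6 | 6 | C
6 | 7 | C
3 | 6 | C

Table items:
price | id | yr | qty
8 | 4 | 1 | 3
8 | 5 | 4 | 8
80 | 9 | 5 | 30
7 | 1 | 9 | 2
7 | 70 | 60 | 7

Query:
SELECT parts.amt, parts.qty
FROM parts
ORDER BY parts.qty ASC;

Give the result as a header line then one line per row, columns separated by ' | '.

After SELECT (4 rows):
parts.amt | parts.qty
90 | 90
5 | 20
9 | 70
9 | 2
After ORDER BY (4 rows):
parts.amt | parts.qty
9 | 2
5 | 20
9 | 70
90 | 90

== RESULT ==
parts.amt | parts.qty
9 | 2
5 | 20
9 | 70
90 | 90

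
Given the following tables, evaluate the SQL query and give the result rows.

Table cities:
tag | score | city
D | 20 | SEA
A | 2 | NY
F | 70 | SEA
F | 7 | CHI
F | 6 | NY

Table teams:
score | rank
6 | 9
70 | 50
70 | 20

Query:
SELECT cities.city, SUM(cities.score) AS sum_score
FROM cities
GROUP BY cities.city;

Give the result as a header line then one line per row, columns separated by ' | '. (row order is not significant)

After GROUP BY (3 rows):
cities.city | sum_score
SEA | 90
NY | 8
CHI | 7

== RESULT ==
cities.city | sum_score
SEA | 90
NY | 8
CHI | 7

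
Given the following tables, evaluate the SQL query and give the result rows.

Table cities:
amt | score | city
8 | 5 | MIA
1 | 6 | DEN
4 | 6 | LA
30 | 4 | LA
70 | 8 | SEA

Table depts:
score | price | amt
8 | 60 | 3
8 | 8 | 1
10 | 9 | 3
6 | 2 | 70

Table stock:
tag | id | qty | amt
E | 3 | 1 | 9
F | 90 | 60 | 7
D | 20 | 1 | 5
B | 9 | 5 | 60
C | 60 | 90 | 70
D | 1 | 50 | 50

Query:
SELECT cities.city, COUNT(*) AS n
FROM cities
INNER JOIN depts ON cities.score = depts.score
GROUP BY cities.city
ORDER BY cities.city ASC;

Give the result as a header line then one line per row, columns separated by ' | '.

After JOIN depts (4 rows):
cities.amt | cities.score | cities.city | depts.score | depts.price | depts.amt
1 | 6 | DEN | 6 | 2 | 70
4 | 6 | LA | 6 | 2 | 70
70 | 8 | SEA | 8 | 60 | 3
70 | 8 | SEA | 8 | 8 | 1
After GROUP BY (3 rows):
cities.city | n
DEN | 1
LA | 1
SEA | 2
After ORDER BY (3 rows):
cities.city | n
DEN | 1
LA | 1
SEA | 2

== RESULT ==
cities.city | n
DEN | 1
LA | 1
SEA | 2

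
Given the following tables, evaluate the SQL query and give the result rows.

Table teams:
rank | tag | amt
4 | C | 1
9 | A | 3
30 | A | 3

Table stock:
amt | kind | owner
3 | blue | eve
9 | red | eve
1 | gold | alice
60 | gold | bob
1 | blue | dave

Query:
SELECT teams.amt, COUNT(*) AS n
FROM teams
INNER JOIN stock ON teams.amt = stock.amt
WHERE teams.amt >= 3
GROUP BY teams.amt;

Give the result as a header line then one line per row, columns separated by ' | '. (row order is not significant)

After JOIN stock (4 rows):
teams.rank | teams.tag | teams.amt | stock.amt | stock.kind | stock.owner
4 | C | 1 | 1 | gold | alice
4 | C | 1 | 1 | blue | dave
9 | A | 3 | 3 | blue | eve
30 | A | 3 | 3 | blue | eve
After WHERE (2 rows):
teams.rank | teams.tag | teams.amt | stock.amt | stock.kind | stock.owner
9 | A | 3 | 3 | blue | eve
30 | A | 3 | 3 | blue | eve
After GROUP BY (1 rows):
teams.amt | n
3 | 2

== RESULT ==
teams.amt | n
3 | 2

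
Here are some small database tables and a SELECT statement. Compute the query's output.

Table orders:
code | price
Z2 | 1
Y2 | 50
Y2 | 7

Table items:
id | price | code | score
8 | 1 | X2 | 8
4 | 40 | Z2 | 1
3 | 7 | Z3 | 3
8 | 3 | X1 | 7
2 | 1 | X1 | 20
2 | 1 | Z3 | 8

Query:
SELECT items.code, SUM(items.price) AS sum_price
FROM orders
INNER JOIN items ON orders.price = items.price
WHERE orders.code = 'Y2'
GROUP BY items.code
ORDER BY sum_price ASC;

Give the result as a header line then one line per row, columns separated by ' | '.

After JOIN items (4 rows):
orders.code | orders.price | items.id | items.price | items.code | items.score
Z2 | 1 | 8 | 1 | X2 | 8
Z2 | 1 | 2 | 1 | X1 | 20
Z2 | 1 | 2 | 1 | Z3 | 8
Y2 | 7 | 3 | 7 | Z3 | 3
After WHERE (1 rows):
orders.code | orders.price | items.id | items.price | items.code | items.score
Y2 | 7 | 3 | 7 | Z3 | 3
After GROUP BY (1 rows):
items.code | sum_price
Z3 | 7
After ORDER BY (1 rows):
items.code | sum_price
Z3 | 7

== RESULT ==
items.code | sum_price
Z3 | 7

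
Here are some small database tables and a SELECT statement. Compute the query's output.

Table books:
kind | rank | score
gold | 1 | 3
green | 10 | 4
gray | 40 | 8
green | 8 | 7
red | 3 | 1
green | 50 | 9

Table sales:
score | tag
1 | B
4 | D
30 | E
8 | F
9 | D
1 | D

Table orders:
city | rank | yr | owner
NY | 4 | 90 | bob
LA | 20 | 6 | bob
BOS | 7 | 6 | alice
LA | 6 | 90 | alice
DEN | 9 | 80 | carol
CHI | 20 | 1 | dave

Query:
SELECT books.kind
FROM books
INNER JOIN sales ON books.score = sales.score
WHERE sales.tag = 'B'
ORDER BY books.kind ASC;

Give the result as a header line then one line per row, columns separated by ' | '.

== RESULT ==
books.kind
red

Derivation:
After JOIN sales (5 rows):
books.kind | books.rank | books.score | sales.score | sales.tag
green | 10 | 4 | 4 | D
gray | 40 | 8 | 8 | F
red | 3 | 1 | 1 | B
red | 3 | 1 | 1 | D
green | 50 | 9 | 9 | D
After WHERE (1 rows):
books.kind | books.rank | books.score | sales.score | sales.tag
red | 3 | 1 | 1 | B
After SELECT (1 rows):
books.kind
red
After ORDER BY (1 rows):
books.kind
red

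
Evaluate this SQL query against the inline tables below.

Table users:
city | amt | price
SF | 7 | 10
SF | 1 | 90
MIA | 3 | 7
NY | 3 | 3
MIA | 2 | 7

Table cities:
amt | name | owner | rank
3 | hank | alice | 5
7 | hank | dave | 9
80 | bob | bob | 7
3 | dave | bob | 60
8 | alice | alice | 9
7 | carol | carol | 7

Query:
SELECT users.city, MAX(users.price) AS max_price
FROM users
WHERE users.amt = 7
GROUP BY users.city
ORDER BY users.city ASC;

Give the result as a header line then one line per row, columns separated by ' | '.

After WHERE (1 rows):
users.city | users.amt | users.price
SF | 7 | 10
After GROUP BY (1 rows):
users.city | max_price
SF | 10
After ORDER BY (1 rows):
users.city | max_price
SF | 10

== RESULT ==
users.city | max_price
SF | 10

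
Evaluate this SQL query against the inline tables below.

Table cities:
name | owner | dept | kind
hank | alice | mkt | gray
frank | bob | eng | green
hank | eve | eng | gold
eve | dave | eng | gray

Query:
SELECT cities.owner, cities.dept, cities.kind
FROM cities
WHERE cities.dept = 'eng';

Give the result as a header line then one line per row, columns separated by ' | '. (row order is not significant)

After WHERE (3 rows):
cities.name | cities.owner | cities.dept | cities.kind
frank | bob | eng | green
hank | eve | eng | gold
eve | dave | eng | gray
After SELECT (3 rows):
cities.owner | cities.dept | cities.kind
bob | eng | green
eve | eng | gold
dave | eng | gray

== RESULT ==
cities.owner | cities.dept | cities.kind
bob | eng | green
eve | eng | gold
dave | eng | gray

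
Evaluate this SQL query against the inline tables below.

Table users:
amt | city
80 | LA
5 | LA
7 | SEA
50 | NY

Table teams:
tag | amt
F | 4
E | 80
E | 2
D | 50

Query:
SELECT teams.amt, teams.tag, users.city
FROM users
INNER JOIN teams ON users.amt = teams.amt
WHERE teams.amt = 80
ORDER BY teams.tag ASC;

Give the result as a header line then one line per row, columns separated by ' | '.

== RESULT ==
teams.amt | teams.tag | users.city
80 | E | LA

Derivation:
After JOIN teams (2 rows):
users.amt | users.city | teams.tag | teams.amt
80 | LA | E | 80
50 | NY | D | 50
After WHERE (1 rows):
users.amt | users.city | teams.tag | teams.amt
80 | LA | E | 80
After SELECT (1 rows):
teams.amt | teams.tag | users.city
80 | E | LA
After ORDER BY (1 rows):
teams.amt | teams.tag | users.city
80 | E | LA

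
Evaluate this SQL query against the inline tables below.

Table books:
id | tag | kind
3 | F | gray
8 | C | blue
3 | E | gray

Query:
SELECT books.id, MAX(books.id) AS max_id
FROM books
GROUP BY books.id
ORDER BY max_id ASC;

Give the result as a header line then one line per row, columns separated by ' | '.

== RESULT ==
books.id | max_id
3 | 3
8 | 8

Derivation:
After GROUP BY (2 rows):
books.id | max_id
3 | 3
8 | 8
After ORDER BY (2 rows):
books.id | max_id
3 | 3
8 | 8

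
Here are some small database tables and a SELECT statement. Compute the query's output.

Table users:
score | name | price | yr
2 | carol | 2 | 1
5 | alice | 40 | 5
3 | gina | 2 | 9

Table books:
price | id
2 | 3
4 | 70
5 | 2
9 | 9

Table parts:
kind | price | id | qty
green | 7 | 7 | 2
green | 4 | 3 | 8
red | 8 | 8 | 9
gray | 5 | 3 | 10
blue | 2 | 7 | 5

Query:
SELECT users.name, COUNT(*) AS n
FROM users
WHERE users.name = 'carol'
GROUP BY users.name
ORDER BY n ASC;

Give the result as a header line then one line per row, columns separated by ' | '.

After WHERE (1 rows):
users.score | users.name | users.price | users.yr
2 | carol | 2 | 1
After GROUP BY (1 rows):
users.name | n
carol | 1
After ORDER BY (1 rows):
users.name | n
carol | 1

== RESULT ==
users.name | n
carol | 1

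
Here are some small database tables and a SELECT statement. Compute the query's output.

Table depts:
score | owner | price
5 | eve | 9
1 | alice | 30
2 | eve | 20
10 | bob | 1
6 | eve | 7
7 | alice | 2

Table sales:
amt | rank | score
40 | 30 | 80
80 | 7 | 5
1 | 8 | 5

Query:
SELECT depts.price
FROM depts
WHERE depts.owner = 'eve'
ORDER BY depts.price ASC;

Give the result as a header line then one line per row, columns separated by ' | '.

== RESULT ==
depts.price
7
9
20

Derivation:
After WHERE (3 rows):
depts.score | depts.owner | depts.price
5 | eve | 9
2 | eve | 20
6 | eve | 7
After SELECT (3 rows):
depts.price
9
20
7
After ORDER BY (3 rows):
depts.price
7
9
20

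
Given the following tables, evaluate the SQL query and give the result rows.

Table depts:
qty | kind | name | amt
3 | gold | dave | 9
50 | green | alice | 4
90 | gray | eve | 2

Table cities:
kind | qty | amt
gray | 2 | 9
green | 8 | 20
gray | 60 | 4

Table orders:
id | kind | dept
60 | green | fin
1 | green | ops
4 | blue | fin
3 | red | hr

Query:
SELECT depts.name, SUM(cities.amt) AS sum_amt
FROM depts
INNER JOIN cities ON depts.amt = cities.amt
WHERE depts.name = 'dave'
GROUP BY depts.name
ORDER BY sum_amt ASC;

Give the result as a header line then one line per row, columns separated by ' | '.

After JOIN cities (2 rows):
depts.qty | depts.kind | depts.name | depts.amt | cities.kind | cities.qty | cities.amt
3 | gold | dave | 9 | gray | 2 | 9
50 | green | alice | 4 | gray | 60 | 4
After WHERE (1 rows):
depts.qty | depts.kind | depts.name | depts.amt | cities.kind | cities.qty | cities.amt
3 | gold | dave | 9 | gray | 2 | 9
After GROUP BY (1 rows):
depts.name | sum_amt
dave | 9
After ORDER BY (1 rows):
depts.name | sum_amt
dave | 9

== RESULT ==
depts.name | sum_amt
dave | 9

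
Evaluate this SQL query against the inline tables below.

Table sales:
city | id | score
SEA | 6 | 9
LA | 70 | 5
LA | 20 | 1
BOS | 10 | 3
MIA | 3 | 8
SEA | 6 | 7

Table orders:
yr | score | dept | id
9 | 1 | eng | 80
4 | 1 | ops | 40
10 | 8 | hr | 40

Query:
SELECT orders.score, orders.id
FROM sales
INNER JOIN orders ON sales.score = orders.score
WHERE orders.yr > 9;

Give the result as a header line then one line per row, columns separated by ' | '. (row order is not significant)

== RESULT ==
orders.score | orders.id
8 | 40

Derivation:
After JOIN orders (3 rows):
sales.city | sales.id | sales.score | orders.yr | orders.score | orders.dept | orders.id
LA | 20 | 1 | 9 | 1 | eng | 80
LA | 20 | 1 | 4 | 1 | ops | 40
MIA | 3 | 8 | 10 | 8 | hr | 40
After WHERE (1 rows):
sales.city | sales.id | sales.score | orders.yr | orders.score | orders.dept | orders.id
MIA | 3 | 8 | 10 | 8 | hr | 40
After SELECT (1 rows):
orders.score | orders.id
8 | 40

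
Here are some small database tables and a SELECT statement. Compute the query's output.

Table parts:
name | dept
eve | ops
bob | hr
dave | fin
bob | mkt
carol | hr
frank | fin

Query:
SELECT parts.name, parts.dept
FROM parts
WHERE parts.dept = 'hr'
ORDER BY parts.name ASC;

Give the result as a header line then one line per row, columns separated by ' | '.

After WHERE (2 rows):
parts.name | parts.dept
bob | hr
carol | hr
After SELECT (2 rows):
parts.name | parts.dept
bob | hr
carol | hr
After ORDER BY (2 rows):
parts.name | parts.dept
bob | hr
carol | hr

== RESULT ==
parts.name | parts.dept
bob | hr
carol | hr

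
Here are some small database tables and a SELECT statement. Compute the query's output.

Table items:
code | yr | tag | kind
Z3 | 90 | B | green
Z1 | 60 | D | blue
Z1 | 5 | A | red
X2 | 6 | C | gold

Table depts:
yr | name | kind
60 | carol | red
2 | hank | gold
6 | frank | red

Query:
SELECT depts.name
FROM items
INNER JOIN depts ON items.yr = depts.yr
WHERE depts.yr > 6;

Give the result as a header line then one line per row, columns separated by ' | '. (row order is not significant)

After JOIN depts (2 rows):
items.code | items.yr | items.tag | items.kind | depts.yr | depts.name | depts.kind
Z1 | 60 | D | blue | 60 | carol | red
X2 | 6 | C | gold | 6 | frank | red
After WHERE (1 rows):
items.code | items.yr | items.tag | items.kind | depts.yr | depts.name | depts.kind
Z1 | 60 | D | blue | 60 | carol | red
After SELECT (1 rows):
depts.name
carol

== RESULT ==
depts.name
carol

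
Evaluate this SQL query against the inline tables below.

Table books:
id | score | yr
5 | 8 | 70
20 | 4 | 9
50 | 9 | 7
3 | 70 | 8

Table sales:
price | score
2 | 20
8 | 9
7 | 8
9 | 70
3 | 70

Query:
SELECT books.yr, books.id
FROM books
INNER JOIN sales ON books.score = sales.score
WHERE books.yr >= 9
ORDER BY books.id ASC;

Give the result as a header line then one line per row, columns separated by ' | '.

After JOIN sales (4 rows):
books.id | books.score | books.yr | sales.price | sales.score
5 | 8 | 70 | 7 | 8
50 | 9 | 7 | 8 | 9
3 | 70 | 8 | 9 | 70
3 | 70 | 8 | 3 | 70
After WHERE (1 rows):
books.id | books.score | books.yr | sales.price | sales.score
5 | 8 | 70 | 7 | 8
After SELECT (1 rows):
books.yr | books.id
70 | 5
After ORDER BY (1 rows):
books.yr | books.id
70 | 5

== RESULT ==
books.yr | books.id
70 | 5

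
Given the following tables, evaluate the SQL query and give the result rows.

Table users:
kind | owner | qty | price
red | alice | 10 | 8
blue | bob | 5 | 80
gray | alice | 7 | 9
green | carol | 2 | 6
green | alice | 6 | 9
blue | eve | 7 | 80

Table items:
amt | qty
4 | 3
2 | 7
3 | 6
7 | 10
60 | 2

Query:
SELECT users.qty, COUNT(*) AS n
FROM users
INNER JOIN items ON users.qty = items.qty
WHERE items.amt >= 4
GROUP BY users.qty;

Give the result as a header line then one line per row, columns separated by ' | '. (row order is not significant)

== RESULT ==
users.qty | n
10 | 1
2 | 1

Derivation:
After JOIN items (5 rows):
users.kind | users.owner | users.qty | users.price | items.amt | items.qty
red | alice | 10 | 8 | 7 | 10
gray | alice | 7 | 9 | 2 | 7
green | carol | 2 | 6 | 60 | 2
green | alice | 6 | 9 | 3 | 6
blue | eve | 7 | 80 | 2 | 7
After WHERE (2 rows):
users.kind | users.owner | users.qty | users.price | items.amt | items.qty
red | alice | 10 | 8 | 7 | 10
green | carol | 2 | 6 | 60 | 2
After GROUP BY (2 rows):
users.qty | n
10 | 1
2 | 1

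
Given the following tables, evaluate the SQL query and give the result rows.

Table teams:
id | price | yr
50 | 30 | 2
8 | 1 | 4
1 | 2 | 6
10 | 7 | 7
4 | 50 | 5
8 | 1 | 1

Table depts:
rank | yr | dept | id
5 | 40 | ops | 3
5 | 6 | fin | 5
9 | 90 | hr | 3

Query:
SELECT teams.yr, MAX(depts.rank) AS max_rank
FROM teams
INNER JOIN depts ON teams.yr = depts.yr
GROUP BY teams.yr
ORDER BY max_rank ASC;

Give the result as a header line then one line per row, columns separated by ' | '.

After JOIN depts (1 rows):
teams.id | teams.price | teams.yr | depts.rank | depts.yr | depts.dept | depts.id
1 | 2 | 6 | 5 | 6 | fin | 5
After GROUP BY (1 rows):
teams.yr | max_rank
6 | 5
After ORDER BY (1 rows):
teams.yr | max_rank
6 | 5

== RESULT ==
teams.yr | max_rank
6 | 5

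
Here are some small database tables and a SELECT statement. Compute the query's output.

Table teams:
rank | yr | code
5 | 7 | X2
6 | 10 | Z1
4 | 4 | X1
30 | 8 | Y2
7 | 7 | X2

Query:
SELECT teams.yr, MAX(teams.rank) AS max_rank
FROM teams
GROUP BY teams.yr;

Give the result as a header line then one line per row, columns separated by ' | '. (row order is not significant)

== RESULT ==
teams.yr | max_rank
7 | 7
10 | 6
4 | 4
8 | 30

Derivation:
After GROUP BY (4 rows):
teams.yr | max_rank
7 | 7
10 | 6
4 | 4
8 | 30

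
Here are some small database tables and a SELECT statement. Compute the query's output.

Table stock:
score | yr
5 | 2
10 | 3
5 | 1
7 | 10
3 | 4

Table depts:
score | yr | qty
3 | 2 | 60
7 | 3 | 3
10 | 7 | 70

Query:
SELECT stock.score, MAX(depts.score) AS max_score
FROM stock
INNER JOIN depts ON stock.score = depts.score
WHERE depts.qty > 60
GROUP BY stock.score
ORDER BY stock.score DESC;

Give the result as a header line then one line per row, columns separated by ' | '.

== RESULT ==
stock.score | max_score
10 | 10

Derivation:
After JOIN depts (3 rows):
stock.score | stock.yr | depts.score | depts.yr | depts.qty
10 | 3 | 10 | 7 | 70
7 | 10 | 7 | 3 | 3
3 | 4 | 3 | 2 | 60
After WHERE (1 rows):
stock.score | stock.yr | depts.score | depts.yr | depts.qty
10 | 3 | 10 | 7 | 70
After GROUP BY (1 rows):
stock.score | max_score
10 | 10
After ORDER BY (1 rows):
stock.score | max_score
10 | 10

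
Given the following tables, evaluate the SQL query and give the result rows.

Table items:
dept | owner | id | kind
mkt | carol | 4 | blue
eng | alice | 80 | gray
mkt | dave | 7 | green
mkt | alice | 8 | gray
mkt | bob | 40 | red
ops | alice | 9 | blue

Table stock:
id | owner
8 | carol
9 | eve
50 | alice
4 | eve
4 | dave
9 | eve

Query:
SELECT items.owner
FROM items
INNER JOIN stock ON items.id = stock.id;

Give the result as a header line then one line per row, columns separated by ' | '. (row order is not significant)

== RESULT ==
items.owner
carol
carol
alice
alice
alice

Derivation:
After JOIN stock (5 rows):
items.dept | items.owner | items.id | items.kind | stock.id | stock.owner
mkt | carol | 4 | blue | 4 | eve
mkt | carol | 4 | blue | 4 | dave
mkt | alice | 8 | gray | 8 | carol
ops | alice | 9 | blue | 9 | eve
ops | alice | 9 | blue | 9 | eve
After SELECT (5 rows):
items.owner
carol
carol
alice
alice
alice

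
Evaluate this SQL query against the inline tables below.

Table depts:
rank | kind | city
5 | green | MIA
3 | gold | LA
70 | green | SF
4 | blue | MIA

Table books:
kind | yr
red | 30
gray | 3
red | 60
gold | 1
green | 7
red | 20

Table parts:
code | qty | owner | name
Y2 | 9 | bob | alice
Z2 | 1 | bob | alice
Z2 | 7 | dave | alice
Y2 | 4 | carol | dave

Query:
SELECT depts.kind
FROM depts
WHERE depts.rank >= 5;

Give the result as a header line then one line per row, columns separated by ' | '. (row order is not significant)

== RESULT ==
depts.kind
green
green

Derivation:
After WHERE (2 rows):
depts.rank | depts.kind | depts.city
5 | green | MIA
70 | green | SF
After SELECT (2 rows):
depts.kind
green
green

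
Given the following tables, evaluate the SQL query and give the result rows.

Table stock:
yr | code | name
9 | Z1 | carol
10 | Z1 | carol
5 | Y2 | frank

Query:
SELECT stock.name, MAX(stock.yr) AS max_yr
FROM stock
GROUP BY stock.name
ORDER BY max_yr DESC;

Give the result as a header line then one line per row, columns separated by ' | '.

After GROUP BY (2 rows):
stock.name | max_yr
carol | 10
frank | 5
After ORDER BY (2 rows):
stock.name | max_yr
carol | 10
frank | 5

== RESULT ==
stock.name | max_yr
carol | 10
frank | 5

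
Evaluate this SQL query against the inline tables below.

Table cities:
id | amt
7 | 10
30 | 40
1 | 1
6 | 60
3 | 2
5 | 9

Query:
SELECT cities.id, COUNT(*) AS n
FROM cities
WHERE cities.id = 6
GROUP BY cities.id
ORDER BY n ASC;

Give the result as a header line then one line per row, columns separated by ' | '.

After WHERE (1 rows):
cities.id | cities.amt
6 | 60
After GROUP BY (1 rows):
cities.id | n
6 | 1
After ORDER BY (1 rows):
cities.id | n
6 | 1

== RESULT ==
cities.id | n
6 | 1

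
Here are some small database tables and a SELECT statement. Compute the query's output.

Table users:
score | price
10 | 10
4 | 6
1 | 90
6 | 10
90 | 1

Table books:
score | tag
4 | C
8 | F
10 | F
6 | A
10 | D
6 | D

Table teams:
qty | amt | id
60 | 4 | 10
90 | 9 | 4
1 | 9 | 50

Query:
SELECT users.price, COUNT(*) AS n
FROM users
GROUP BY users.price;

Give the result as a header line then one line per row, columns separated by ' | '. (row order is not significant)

== RESULT ==
users.price | n
10 | 2
6 | 1
90 | 1
1 | 1

Derivation:
After GROUP BY (4 rows):
users.price | n
10 | 2
6 | 1
90 | 1
1 | 1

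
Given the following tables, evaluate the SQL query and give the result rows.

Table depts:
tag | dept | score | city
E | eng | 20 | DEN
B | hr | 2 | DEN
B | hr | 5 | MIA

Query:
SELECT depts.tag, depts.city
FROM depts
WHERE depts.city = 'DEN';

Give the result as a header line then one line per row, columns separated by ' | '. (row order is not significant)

== RESULT ==
depts.tag | depts.city
E | DEN
B | DEN

Derivation:
After WHERE (2 rows):
depts.tag | depts.dept | depts.score | depts.city
E | eng | 20 | DEN
B | hr | 2 | DEN
After SELECT (2 rows):
depts.tag | depts.city
E | DEN
B | DEN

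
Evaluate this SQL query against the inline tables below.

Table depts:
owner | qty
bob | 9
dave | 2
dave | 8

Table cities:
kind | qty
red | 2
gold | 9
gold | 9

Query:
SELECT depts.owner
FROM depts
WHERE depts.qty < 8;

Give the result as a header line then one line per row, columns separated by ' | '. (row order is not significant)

After WHERE (1 rows):
depts.owner | depts.qty
dave | 2
After SELECT (1 rows):
depts.owner
dave

== RESULT ==
depts.owner
dave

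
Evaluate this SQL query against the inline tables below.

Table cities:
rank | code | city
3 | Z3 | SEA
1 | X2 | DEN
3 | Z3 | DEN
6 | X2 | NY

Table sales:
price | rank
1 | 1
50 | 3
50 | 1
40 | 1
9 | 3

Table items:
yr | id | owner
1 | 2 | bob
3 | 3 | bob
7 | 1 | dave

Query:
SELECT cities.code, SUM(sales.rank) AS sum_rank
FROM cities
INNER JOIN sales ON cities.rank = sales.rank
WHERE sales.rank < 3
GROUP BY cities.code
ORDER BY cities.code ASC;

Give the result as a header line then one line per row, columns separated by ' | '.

== RESULT ==
cities.code | sum_rank
X2 | 3

Derivation:
After JOIN sales (7 rows):
cities.rank | cities.code | cities.city | sales.price | sales.rank
3 | Z3 | SEA | 50 | 3
3 | Z3 | SEA | 9 | 3
1 | X2 | DEN | 1 | 1
1 | X2 | DEN | 50 | 1
1 | X2 | DEN | 40 | 1
3 | Z3 | DEN | 50 | 3
3 | Z3 | DEN | 9 | 3
After WHERE (3 rows):
cities.rank | cities.code | cities.city | sales.price | sales.rank
1 | X2 | DEN | 1 | 1
1 | X2 | DEN | 50 | 1
1 | X2 | DEN | 40 | 1
After GROUP BY (1 rows):
cities.code | sum_rank
X2 | 3
After ORDER BY (1 rows):
cities.code | sum_rank
X2 | 3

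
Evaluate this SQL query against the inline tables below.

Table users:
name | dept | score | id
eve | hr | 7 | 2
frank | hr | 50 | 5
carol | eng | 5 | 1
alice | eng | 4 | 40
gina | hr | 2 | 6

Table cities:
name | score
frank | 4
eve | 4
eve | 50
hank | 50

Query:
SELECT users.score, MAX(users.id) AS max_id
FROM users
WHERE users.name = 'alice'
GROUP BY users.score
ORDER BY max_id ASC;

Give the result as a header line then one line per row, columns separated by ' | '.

== RESULT ==
users.score | max_id
4 | 40

Derivation:
After WHERE (1 rows):
users.name | users.dept | users.score | users.id
alice | eng | 4 | 40
After GROUP BY (1 rows):
users.score | max_id
4 | 40
After ORDER BY (1 rows):
users.score | max_id
4 | 40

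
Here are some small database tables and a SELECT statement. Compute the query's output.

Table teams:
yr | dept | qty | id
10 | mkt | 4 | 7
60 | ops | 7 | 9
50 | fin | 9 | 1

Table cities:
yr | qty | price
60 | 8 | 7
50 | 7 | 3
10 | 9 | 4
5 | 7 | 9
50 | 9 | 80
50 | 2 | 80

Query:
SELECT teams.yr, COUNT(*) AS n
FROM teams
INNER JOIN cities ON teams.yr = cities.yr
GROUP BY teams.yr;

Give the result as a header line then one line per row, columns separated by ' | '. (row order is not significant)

After JOIN cities (5 rows):
teams.yr | teams.dept | teams.qty | teams.id | cities.yr | cities.qty | cities.price
10 | mkt | 4 | 7 | 10 | 9 | 4
60 | ops | 7 | 9 | 60 | 8 | 7
50 | fin | 9 | 1 | 50 | 7 | 3
50 | fin | 9 | 1 | 50 | 9 | 80
50 | fin | 9 | 1 | 50 | 2 | 80
After GROUP BY (3 rows):
teams.yr | n
10 | 1
60 | 1
50 | 3

== RESULT ==
teams.yr | n
10 | 1
60 | 1
50 | 3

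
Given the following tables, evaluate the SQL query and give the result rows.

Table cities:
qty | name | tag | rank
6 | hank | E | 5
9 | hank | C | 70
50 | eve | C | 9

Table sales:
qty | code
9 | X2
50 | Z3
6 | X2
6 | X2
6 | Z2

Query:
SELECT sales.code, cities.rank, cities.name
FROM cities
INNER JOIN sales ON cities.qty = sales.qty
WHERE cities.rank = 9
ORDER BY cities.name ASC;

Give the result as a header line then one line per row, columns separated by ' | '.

After JOIN sales (5 rows):
cities.qty | cities.name | cities.tag | cities.rank | sales.qty | sales.code
6 | hank | E | 5 | 6 | X2
6 | hank | E | 5 | 6 | X2
6 | hank | E | 5 | 6 | Z2
9 | hank | C | 70 | 9 | X2
50 | eve | C | 9 | 50 | Z3
After WHERE (1 rows):
cities.qty | cities.name | cities.tag | cities.rank | sales.qty | sales.code
50 | eve | C | 9 | 50 | Z3
After SELECT (1 rows):
sales.code | cities.rank | cities.name
Z3 | 9 | eve
After ORDER BY (1 rows):
sales.code | cities.rank | cities.name
Z3 | 9 | eve

== RESULT ==
sales.code | cities.rank | cities.name
Z3 | 9 | eve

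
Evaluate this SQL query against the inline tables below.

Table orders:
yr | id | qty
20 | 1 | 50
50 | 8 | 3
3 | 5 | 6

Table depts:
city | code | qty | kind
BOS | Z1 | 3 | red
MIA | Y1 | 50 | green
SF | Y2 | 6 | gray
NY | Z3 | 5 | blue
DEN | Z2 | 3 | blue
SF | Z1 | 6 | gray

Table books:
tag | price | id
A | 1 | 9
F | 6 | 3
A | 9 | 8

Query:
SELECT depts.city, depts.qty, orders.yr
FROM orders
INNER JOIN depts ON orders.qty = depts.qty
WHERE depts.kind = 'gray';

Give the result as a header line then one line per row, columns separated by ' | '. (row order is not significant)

After JOIN depts (5 rows):
orders.yr | orders.id | orders.qty | depts.city | depts.code | depts.qty | depts.kind
20 | 1 | 50 | MIA | Y1 | 50 | green
50 | 8 | 3 | BOS | Z1 | 3 | red
50 | 8 | 3 | DEN | Z2 | 3 | blue
3 | 5 | 6 | SF | Y2 | 6 | gray
3 | 5 | 6 | SF | Z1 | 6 | gray
After WHERE (2 rows):
orders.yr | orders.id | orders.qty | depts.city | depts.code | depts.qty | depts.kind
3 | 5 | 6 | SF | Y2 | 6 | gray
3 | 5 | 6 | SF | Z1 | 6 | gray
After SELECT (2 rows):
depts.city | depts.qty | orders.yr
SF | 6 | 3
SF | 6 | 3

== RESULT ==
depts.city | depts.qty | orders.yr
SF | 6 | 3
SF | 6 | 3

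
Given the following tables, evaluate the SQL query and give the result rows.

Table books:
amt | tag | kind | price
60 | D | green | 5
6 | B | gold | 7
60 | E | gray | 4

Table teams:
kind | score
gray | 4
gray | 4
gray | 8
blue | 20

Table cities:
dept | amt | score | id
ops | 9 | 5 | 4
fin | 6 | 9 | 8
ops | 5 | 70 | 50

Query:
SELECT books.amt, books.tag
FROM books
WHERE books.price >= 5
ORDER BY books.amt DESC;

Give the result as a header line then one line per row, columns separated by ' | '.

== RESULT ==
books.amt | books.tag
60 | D
6 | B

Derivation:
After WHERE (2 rows):
books.amt | books.tag | books.kind | books.price
60 | D | green | 5
6 | B | gold | 7
After SELECT (2 rows):
books.amt | books.tag
60 | D
6 | B
After ORDER BY (2 rows):
books.amt | books.tag
60 | D
6 | B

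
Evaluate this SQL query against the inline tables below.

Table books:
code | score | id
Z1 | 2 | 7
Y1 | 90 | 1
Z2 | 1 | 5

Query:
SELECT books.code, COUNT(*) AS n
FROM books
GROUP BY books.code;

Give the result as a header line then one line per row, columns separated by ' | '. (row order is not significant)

== RESULT ==
books.code | n
Z1 | 1
Y1 | 1
Z2 | 1

Derivation:
After GROUP BY (3 rows):
books.code | n
Z1 | 1
Y1 | 1
Z2 | 1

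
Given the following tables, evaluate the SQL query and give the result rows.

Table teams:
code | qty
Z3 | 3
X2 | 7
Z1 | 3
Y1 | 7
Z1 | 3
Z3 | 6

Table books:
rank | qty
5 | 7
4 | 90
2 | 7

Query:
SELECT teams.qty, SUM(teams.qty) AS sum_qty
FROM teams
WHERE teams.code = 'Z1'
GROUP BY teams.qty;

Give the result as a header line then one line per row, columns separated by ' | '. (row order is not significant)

== RESULT ==
teams.qty | sum_qty
3 | 6

Derivation:
After WHERE (2 rows):
teams.code | teams.qty
Z1 | 3
Z1 | 3
After GROUP BY (1 rows):
teams.qty | sum_qty
3 | 6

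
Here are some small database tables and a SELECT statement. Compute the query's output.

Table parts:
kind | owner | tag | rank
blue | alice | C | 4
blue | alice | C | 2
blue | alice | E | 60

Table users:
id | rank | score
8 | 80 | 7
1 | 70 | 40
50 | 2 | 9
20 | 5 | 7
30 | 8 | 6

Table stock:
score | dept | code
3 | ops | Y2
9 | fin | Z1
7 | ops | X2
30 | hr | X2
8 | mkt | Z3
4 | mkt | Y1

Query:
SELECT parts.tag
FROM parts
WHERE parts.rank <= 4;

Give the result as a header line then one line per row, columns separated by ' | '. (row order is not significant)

After WHERE (2 rows):
parts.kind | parts.owner | parts.tag | parts.rank
blue | alice | C | 4
blue | alice | C | 2
After SELECT (2 rows):
parts.tag
C
C

== RESULT ==
parts.tag
C
C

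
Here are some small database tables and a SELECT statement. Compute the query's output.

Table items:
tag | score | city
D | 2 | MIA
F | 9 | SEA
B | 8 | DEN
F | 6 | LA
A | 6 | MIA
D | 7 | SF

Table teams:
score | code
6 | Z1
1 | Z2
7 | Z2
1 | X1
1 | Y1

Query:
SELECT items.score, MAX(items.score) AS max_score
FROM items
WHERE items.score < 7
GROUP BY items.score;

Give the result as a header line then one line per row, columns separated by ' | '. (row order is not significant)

== RESULT ==
items.score | max_score
2 | 2
6 | 6

Derivation:
After WHERE (3 rows):
items.tag | items.score | items.city
D | 2 | MIA
F | 6 | LA
A | 6 | MIA
After GROUP BY (2 rows):
items.score | max_score
2 | 2
6 | 6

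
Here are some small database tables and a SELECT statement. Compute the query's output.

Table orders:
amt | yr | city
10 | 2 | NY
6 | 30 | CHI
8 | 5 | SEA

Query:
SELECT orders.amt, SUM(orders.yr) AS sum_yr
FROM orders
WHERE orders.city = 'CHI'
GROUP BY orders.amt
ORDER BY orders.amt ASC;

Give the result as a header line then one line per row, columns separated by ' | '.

After WHERE (1 rows):
orders.amt | orders.yr | orders.city
6 | 30 | CHI
After GROUP BY (1 rows):
orders.amt | sum_yr
6 | 30
After ORDER BY (1 rows):
orders.amt | sum_yr
6 | 30

== RESULT ==
orders.amt | sum_yr
6 | 30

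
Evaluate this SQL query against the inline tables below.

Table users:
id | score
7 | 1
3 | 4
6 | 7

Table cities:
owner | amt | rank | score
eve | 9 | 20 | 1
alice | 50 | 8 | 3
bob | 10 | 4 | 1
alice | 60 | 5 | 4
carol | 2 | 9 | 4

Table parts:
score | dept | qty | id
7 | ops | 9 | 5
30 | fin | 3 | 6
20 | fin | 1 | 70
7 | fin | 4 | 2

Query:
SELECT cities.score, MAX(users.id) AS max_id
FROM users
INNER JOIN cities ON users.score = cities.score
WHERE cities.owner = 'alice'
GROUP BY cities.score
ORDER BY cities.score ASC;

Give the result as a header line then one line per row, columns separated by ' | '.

After JOIN cities (4 rows):
users.id | users.score | cities.owner | cities.amt | cities.rank | cities.score
7 | 1 | eve | 9 | 20 | 1
7 | 1 | bob | 10 | 4 | 1
3 | 4 | alice | 60 | 5 | 4
3 | 4 | carol | 2 | 9 | 4
After WHERE (1 rows):
users.id | users.score | cities.owner | cities.amt | cities.rank | cities.score
3 | 4 | alice | 60 | 5 | 4
After GROUP BY (1 rows):
cities.score | max_id
4 | 3
After ORDER BY (1 rows):
cities.score | max_id
4 | 3

== RESULT ==
cities.score | max_id
4 | 3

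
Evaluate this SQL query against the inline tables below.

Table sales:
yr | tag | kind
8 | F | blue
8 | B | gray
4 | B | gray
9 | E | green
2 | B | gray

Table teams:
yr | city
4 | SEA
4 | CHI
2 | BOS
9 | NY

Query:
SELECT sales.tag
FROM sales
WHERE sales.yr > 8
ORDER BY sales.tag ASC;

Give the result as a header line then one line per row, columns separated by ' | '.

== RESULT ==
sales.tag
E

Derivation:
After WHERE (1 rows):
sales.yr | sales.tag | sales.kind
9 | E | green
After SELECT (1 rows):
sales.tag
E
After ORDER BY (1 rows):
sales.tag
E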